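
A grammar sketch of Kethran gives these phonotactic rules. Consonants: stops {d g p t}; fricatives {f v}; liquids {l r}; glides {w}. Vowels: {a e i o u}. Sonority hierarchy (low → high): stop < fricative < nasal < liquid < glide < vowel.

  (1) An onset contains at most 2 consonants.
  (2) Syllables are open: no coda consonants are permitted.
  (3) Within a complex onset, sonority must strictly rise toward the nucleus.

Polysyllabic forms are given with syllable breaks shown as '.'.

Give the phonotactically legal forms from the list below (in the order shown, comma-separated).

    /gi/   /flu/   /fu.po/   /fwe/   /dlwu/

/gi/, /flu/, /fu.po/, /fwe/

/gi/ — σ1 onset /g/, coda /∅/ ok → phonotactically legal
/flu/ — σ1 onset /fl/ (2→4 rises), coda /∅/ ok → phonotactically legal
/fu.po/ — σ1 onset /f/, coda /∅/ ok; σ2 onset /p/, coda /∅/ ok → phonotactically legal
/fwe/ — σ1 onset /fw/ (2→5 rises), coda /∅/ ok → phonotactically legal
/dlwu/ — violates constraint 1: syllable 1 onset /dlw/ has 3 consonants (> 2) → phonotactically illegal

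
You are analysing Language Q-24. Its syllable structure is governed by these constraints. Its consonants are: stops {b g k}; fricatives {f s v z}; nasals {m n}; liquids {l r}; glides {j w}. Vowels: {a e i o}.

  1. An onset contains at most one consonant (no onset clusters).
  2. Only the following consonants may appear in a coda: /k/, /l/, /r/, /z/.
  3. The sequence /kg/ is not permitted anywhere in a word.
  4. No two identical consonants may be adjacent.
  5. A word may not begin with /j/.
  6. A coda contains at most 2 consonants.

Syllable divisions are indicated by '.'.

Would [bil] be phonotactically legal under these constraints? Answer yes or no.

yes

[bil] — σ1 onset /b/, coda /l/ ok → phonotactically legal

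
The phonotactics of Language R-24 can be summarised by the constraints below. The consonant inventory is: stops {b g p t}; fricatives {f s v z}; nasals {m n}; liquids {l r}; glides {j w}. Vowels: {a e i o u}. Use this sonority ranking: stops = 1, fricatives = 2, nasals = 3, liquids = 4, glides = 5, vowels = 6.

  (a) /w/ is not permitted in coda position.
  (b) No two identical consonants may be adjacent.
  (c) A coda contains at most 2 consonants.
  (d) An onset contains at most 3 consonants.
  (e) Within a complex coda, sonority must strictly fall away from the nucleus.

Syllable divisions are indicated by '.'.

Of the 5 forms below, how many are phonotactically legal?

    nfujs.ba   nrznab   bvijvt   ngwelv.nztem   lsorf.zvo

nfujs.ba — σ1 onset /nf/ (2C), coda /js/ (5→2 falls) ok; σ2 onset /b/, coda /∅/ ok → phonotactically legal
nrznab — violates constraint (d): syllable 1 onset /nrzn/ has 4 consonants (> 3) → phonotactically illegal
bvijvt — violates constraint (c): syllable 1 coda /jvt/ has 3 consonants (> 2) → phonotactically illegal
ngwelv.nztem — σ1 onset /ngw/ (3C), coda /lv/ (4→2 falls) ok; σ2 onset /nzt/ (3C), coda /m/ ok → phonotactically legal
lsorf.zvo — σ1 onset /ls/ (2C), coda /rf/ (4→2 falls) ok; σ2 onset /zv/ (2C), coda /∅/ ok → phonotactically legal
Phonotactically legal: nfujs.ba, ngwelv.nztem, lsorf.zvo → 3.

3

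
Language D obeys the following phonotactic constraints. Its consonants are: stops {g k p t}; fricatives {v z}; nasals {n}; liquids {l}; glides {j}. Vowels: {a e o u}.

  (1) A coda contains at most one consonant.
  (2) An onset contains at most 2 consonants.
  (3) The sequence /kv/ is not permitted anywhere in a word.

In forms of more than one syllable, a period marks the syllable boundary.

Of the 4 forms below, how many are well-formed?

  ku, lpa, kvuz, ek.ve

ku — σ1 onset /k/, coda /∅/ ok → well-formed
lpa — σ1 onset /lp/ (2C), coda /∅/ ok → well-formed
kvuz — violates constraint 3: contains banned sequence /kv/ → ill-formed
ek.ve — violates constraint 3: contains banned sequence /kv/ → ill-formed
Well-formed: ku, lpa → 2.

2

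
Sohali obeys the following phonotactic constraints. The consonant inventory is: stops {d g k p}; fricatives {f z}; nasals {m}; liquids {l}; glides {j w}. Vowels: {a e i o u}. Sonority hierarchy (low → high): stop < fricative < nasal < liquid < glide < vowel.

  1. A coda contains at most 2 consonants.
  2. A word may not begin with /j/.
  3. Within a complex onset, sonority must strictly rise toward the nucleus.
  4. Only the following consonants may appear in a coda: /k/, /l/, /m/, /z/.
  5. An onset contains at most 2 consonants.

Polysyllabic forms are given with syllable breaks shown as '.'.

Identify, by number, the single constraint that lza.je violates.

3

lza.je: syllable 1 onset /lz/: /l/ (liquid, 4) → /z/ (fricative, 2) does not rise.
This is a violation of constraint 3: "Within a complex onset, sonority must strictly rise toward the nucleus."
The remaining constraints (1, 2, 4, 5) are satisfied.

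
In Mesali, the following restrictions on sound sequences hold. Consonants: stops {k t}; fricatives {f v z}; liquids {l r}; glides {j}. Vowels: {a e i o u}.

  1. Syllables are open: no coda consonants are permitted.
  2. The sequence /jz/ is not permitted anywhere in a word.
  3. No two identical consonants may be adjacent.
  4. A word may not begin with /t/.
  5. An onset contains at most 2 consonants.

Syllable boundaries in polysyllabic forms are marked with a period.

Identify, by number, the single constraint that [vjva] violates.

[vjva]: syllable 1 onset /vjv/ has 3 consonants (> 2).
This is a violation of constraint 5: "An onset contains at most 2 consonants."
The remaining constraints (1, 2, 3, 4) are satisfied.

5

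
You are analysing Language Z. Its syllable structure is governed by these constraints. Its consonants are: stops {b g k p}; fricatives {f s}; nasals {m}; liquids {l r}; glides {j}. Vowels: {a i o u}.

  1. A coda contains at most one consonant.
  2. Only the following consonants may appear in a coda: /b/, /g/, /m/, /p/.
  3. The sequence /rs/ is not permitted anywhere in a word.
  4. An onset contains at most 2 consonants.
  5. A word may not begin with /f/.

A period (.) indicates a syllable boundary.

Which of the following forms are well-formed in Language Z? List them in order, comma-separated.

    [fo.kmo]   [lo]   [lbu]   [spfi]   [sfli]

[lo], [lbu]

[fo.kmo] — violates constraint 5: word begins with /f/ → ill-formed
[lo] — σ1 onset /l/, coda /∅/ ok → well-formed
[lbu] — σ1 onset /lb/ (2C), coda /∅/ ok → well-formed
[spfi] — violates constraint 4: syllable 1 onset /spf/ has 3 consonants (> 2) → ill-formed
[sfli] — violates constraint 4: syllable 1 onset /sfl/ has 3 consonants (> 2) → ill-formed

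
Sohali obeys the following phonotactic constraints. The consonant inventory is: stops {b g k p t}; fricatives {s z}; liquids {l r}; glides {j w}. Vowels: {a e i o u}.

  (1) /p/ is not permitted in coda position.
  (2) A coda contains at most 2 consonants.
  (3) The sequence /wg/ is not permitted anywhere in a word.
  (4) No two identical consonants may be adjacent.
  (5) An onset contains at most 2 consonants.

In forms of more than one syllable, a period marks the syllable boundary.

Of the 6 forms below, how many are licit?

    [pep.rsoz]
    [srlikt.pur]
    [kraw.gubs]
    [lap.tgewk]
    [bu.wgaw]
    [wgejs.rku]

0

[pep.rsoz] — violates constraint 1: syllable 1 coda contains /p/ → illicit
[srlikt.pur] — violates constraint 5: syllable 1 onset /srl/ has 3 consonants (> 2) → illicit
[kraw.gubs] — violates constraint 3: contains banned sequence /wg/ → illicit
[lap.tgewk] — violates constraint 1: syllable 1 coda contains /p/ → illicit
[bu.wgaw] — violates constraint 3: contains banned sequence /wg/ → illicit
[wgejs.rku] — violates constraint 3: contains banned sequence /wg/ → illicit
No form is licit → 0.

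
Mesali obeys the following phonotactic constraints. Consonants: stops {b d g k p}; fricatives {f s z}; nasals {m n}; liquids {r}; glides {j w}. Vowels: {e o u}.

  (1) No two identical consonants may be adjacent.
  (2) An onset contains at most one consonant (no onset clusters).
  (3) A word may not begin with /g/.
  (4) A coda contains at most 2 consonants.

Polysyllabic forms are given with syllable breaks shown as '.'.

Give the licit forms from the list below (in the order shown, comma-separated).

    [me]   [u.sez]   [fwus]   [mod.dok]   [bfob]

[me] — σ1 onset /m/, coda /∅/ ok → licit
[u.sez] — σ1 onset /∅/, coda /∅/ ok; σ2 onset /s/, coda /z/ ok → licit
[fwus] — violates constraint 2: syllable 1 onset /fw/ has 2 consonants (> 1) → illicit
[mod.dok] — violates constraint 1: adjacent identical consonants /dd/ → illicit
[bfob] — violates constraint 2: syllable 1 onset /bf/ has 2 consonants (> 1) → illicit

[me], [u.sez]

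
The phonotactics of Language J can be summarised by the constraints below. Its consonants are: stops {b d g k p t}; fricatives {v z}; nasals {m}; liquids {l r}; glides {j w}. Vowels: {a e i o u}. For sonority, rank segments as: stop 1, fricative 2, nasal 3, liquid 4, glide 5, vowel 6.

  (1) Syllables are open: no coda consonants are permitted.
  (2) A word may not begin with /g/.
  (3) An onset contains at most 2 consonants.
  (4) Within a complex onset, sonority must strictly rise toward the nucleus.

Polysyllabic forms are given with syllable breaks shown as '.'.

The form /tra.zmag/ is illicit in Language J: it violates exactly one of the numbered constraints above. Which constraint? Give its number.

/tra.zmag/: syllable 2 coda /g/ has 1 consonant (> 0).
This is a violation of constraint 1: "Syllables are open: no coda consonants are permitted."
The remaining constraints (2, 3, 4) are satisfied.

1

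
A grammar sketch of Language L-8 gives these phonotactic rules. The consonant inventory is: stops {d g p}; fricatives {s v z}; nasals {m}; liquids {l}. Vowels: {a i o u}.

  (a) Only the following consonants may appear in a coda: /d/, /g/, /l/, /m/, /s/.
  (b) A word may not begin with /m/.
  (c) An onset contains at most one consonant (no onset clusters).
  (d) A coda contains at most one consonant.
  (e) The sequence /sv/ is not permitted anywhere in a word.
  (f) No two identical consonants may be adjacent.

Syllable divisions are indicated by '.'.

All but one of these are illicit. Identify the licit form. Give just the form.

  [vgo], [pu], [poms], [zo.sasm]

[vgo] — violates constraint (c): syllable 1 onset /vg/ has 2 consonants (> 1) → illicit
[pu] — σ1 onset /p/, coda /∅/ ok → licit
[poms] — violates constraint (d): syllable 1 coda /ms/ has 2 consonants (> 1) → illicit
[zo.sasm] — violates constraint (d): syllable 2 coda /sm/ has 2 consonants (> 1) → illicit

[pu]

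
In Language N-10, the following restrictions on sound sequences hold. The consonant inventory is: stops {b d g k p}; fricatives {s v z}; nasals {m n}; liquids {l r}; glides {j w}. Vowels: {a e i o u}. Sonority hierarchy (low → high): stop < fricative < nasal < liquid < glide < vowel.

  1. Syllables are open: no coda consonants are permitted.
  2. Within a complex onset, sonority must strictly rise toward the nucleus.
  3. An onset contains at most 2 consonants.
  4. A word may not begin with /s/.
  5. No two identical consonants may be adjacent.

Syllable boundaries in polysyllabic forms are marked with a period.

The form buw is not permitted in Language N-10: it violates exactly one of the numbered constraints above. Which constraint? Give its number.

buw: syllable 1 coda /w/ has 1 consonant (> 0).
This is a violation of constraint 1: "Syllables are open: no coda consonants are permitted."
The remaining constraints (2, 3, 4, 5) are satisfied.

1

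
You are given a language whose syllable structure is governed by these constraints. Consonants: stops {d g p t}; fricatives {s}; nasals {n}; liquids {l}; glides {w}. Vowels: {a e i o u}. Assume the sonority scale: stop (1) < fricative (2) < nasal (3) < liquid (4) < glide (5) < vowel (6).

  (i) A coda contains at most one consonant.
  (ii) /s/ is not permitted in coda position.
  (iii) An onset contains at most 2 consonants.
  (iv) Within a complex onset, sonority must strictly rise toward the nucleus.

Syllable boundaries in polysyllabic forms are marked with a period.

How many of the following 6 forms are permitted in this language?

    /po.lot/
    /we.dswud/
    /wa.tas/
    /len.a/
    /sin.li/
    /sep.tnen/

4

/po.lot/ — σ1 onset /p/, coda /∅/ ok; σ2 onset /l/, coda /t/ ok → permitted
/we.dswud/ — violates constraint (iii): syllable 2 onset /dsw/ has 3 consonants (> 2) → not permitted
/wa.tas/ — violates constraint (ii): syllable 2 coda contains /s/ → not permitted
/len.a/ — σ1 onset /l/, coda /n/ ok; σ2 onset /∅/, coda /∅/ ok → permitted
/sin.li/ — σ1 onset /s/, coda /n/ ok; σ2 onset /l/, coda /∅/ ok → permitted
/sep.tnen/ — σ1 onset /s/, coda /p/ ok; σ2 onset /tn/ (1→3 rises), coda /n/ ok → permitted
Permitted: /po.lot/, /len.a/, /sin.li/, /sep.tnen/ → 4.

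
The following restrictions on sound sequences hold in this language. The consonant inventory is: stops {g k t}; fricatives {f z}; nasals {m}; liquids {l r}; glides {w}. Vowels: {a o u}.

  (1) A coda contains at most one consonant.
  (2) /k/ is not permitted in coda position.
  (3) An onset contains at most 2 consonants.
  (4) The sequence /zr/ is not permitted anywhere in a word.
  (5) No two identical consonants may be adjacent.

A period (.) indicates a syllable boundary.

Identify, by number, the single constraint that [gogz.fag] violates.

[gogz.fag]: syllable 1 coda /gz/ has 2 consonants (> 1).
This is a violation of constraint 1: "A coda contains at most one consonant."
The remaining constraints (2, 3, 4, 5) are satisfied.

1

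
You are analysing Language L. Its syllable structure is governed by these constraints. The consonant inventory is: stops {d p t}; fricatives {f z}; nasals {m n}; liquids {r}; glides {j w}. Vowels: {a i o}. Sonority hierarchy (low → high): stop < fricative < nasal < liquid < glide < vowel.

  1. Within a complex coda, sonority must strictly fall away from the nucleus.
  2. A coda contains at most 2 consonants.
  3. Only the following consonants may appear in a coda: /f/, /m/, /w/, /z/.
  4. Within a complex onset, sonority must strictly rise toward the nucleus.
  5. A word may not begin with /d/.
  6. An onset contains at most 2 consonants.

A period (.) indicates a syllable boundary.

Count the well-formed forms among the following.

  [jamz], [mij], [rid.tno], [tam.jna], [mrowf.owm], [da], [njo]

[jamz] — σ1 onset /j/, coda /mz/ (3→2 falls) ok → well-formed
[mij] — violates constraint 3: syllable 1 coda contains /j/, which is not a licensed coda consonant → ill-formed
[rid.tno] — violates constraint 3: syllable 1 coda contains /d/, which is not a licensed coda consonant → ill-formed
[tam.jna] — violates constraint 4: syllable 2 onset /jn/: /j/ (glide, 5) → /n/ (nasal, 3) does not rise → ill-formed
[mrowf.owm] — σ1 onset /mr/ (3→4 rises), coda /wf/ (5→2 falls) ok; σ2 onset /∅/, coda /wm/ (5→3 falls) ok → well-formed
[da] — violates constraint 5: word begins with /d/ → ill-formed
[njo] — σ1 onset /nj/ (3→5 rises), coda /∅/ ok → well-formed
Well-formed: [jamz], [mrowf.owm], [njo] → 3.

3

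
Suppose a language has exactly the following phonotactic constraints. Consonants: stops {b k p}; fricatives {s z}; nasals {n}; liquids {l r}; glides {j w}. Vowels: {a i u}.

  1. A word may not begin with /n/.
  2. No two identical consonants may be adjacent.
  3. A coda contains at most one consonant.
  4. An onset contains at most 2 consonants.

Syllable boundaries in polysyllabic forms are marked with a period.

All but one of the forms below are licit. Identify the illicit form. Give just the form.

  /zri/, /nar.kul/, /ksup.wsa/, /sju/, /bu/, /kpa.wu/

/zri/ — σ1 onset /zr/ (2C), coda /∅/ ok → licit
/nar.kul/ — violates constraint 1: word begins with /n/ → illicit
/ksup.wsa/ — σ1 onset /ks/ (2C), coda /p/ ok; σ2 onset /ws/ (2C), coda /∅/ ok → licit
/sju/ — σ1 onset /sj/ (2C), coda /∅/ ok → licit
/bu/ — σ1 onset /b/, coda /∅/ ok → licit
/kpa.wu/ — σ1 onset /kp/ (2C), coda /∅/ ok; σ2 onset /w/, coda /∅/ ok → licit

/nar.kul/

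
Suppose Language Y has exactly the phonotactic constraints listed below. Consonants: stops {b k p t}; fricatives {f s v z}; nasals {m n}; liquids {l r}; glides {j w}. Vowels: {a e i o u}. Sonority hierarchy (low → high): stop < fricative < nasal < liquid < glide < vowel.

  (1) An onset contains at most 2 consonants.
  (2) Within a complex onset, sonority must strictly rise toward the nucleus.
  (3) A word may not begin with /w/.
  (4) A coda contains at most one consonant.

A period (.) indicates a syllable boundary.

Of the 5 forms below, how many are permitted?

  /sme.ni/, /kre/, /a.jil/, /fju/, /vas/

5

/sme.ni/ — σ1 onset /sm/ (2→3 rises), coda /∅/ ok; σ2 onset /n/, coda /∅/ ok → permitted
/kre/ — σ1 onset /kr/ (1→4 rises), coda /∅/ ok → permitted
/a.jil/ — σ1 onset /∅/, coda /∅/ ok; σ2 onset /j/, coda /l/ ok → permitted
/fju/ — σ1 onset /fj/ (2→5 rises), coda /∅/ ok → permitted
/vas/ — σ1 onset /v/, coda /s/ ok → permitted
Permitted: /sme.ni/, /kre/, /a.jil/, /fju/, /vas/ → 5.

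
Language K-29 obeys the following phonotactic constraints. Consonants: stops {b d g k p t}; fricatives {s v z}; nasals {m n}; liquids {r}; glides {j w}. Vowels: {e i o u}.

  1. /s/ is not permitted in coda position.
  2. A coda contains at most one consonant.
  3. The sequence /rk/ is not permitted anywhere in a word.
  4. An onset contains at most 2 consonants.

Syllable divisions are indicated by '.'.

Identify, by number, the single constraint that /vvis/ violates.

1

/vvis/: syllable 1 coda contains /s/.
This is a violation of constraint 1: "/s/ is not permitted in coda position."
The remaining constraints (2, 3, 4) are satisfied.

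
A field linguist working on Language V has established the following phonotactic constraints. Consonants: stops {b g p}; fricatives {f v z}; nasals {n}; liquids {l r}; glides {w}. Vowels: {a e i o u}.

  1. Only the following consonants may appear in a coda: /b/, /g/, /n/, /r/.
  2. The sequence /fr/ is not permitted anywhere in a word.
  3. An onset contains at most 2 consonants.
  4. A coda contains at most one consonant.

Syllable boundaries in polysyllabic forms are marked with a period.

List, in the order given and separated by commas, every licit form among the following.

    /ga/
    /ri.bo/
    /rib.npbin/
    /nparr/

/ga/, /ri.bo/

/ga/ — σ1 onset /g/, coda /∅/ ok → licit
/ri.bo/ — σ1 onset /r/, coda /∅/ ok; σ2 onset /b/, coda /∅/ ok → licit
/rib.npbin/ — violates constraint 3: syllable 2 onset /npb/ has 3 consonants (> 2) → illicit
/nparr/ — violates constraint 4: syllable 1 coda /rr/ has 2 consonants (> 1) → illicit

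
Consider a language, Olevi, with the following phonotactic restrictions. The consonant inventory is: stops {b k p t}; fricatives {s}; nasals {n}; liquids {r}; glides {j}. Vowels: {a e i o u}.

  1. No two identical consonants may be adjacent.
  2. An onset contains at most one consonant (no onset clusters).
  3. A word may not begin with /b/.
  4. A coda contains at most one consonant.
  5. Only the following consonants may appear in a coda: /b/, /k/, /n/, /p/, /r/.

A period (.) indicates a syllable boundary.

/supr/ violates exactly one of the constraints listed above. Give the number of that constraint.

4

/supr/: syllable 1 coda /pr/ has 2 consonants (> 1).
This is a violation of constraint 4: "A coda contains at most one consonant."
The remaining constraints (1, 2, 3, 5) are satisfied.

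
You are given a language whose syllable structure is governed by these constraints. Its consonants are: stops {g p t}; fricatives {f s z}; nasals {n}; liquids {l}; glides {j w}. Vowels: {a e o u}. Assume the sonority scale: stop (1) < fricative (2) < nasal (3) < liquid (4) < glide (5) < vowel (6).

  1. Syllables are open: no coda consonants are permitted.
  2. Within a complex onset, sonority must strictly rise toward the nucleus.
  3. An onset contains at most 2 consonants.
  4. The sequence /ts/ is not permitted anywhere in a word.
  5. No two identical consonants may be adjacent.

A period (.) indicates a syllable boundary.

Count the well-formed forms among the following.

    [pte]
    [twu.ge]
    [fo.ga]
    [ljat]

[pte] — violates constraint 2: syllable 1 onset /pt/: /p/ (stop, 1) → /t/ (stop, 1) does not rise → ill-formed
[twu.ge] — σ1 onset /tw/ (1→5 rises), coda /∅/ ok; σ2 onset /g/, coda /∅/ ok → well-formed
[fo.ga] — σ1 onset /f/, coda /∅/ ok; σ2 onset /g/, coda /∅/ ok → well-formed
[ljat] — violates constraint 1: syllable 1 coda /t/ has 1 consonant (> 0) → ill-formed
Well-formed: [twu.ge], [fo.ga] → 2.

2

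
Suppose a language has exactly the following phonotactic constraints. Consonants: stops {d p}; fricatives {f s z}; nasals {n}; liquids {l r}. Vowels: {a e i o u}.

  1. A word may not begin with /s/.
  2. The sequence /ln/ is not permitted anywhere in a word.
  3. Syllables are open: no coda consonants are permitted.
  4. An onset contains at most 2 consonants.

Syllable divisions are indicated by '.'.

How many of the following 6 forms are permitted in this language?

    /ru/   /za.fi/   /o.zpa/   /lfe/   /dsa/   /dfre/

/ru/ — σ1 onset /r/, coda /∅/ ok → permitted
/za.fi/ — σ1 onset /z/, coda /∅/ ok; σ2 onset /f/, coda /∅/ ok → permitted
/o.zpa/ — σ1 onset /∅/, coda /∅/ ok; σ2 onset /zp/ (2C), coda /∅/ ok → permitted
/lfe/ — σ1 onset /lf/ (2C), coda /∅/ ok → permitted
/dsa/ — σ1 onset /ds/ (2C), coda /∅/ ok → permitted
/dfre/ — violates constraint 4: syllable 1 onset /dfr/ has 3 consonants (> 2) → not permitted
Permitted: /ru/, /za.fi/, /o.zpa/, /lfe/, /dsa/ → 5.

5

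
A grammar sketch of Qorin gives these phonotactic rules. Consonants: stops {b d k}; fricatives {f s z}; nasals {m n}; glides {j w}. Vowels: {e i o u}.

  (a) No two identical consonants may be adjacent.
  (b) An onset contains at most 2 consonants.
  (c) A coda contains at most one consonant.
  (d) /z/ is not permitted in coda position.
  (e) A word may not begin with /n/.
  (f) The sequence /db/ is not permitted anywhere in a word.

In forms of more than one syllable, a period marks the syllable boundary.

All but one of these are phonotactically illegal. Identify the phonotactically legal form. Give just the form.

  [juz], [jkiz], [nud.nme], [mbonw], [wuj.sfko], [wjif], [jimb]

[juz] — violates constraint (d): syllable 1 coda contains /z/ → phonotactically illegal
[jkiz] — violates constraint (d): syllable 1 coda contains /z/ → phonotactically illegal
[nud.nme] — violates constraint (e): word begins with /n/ → phonotactically illegal
[mbonw] — violates constraint (c): syllable 1 coda /nw/ has 2 consonants (> 1) → phonotactically illegal
[wuj.sfko] — violates constraint (b): syllable 2 onset /sfk/ has 3 consonants (> 2) → phonotactically illegal
[wjif] — σ1 onset /wj/ (2C), coda /f/ ok → phonotactically legal
[jimb] — violates constraint (c): syllable 1 coda /mb/ has 2 consonants (> 1) → phonotactically illegal

[wjif]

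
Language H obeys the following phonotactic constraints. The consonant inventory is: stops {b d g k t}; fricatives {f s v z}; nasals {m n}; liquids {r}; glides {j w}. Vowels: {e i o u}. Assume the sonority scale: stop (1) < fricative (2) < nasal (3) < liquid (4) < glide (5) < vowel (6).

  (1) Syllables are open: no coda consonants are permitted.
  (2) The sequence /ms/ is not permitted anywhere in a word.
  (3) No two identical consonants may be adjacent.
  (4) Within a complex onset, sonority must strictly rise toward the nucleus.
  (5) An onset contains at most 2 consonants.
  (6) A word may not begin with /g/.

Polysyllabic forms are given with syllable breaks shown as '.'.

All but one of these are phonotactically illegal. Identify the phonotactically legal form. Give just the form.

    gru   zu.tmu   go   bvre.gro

zu.tmu

gru — violates constraint 6: word begins with /g/ → phonotactically illegal
zu.tmu — σ1 onset /z/, coda /∅/ ok; σ2 onset /tm/ (1→3 rises), coda /∅/ ok → phonotactically legal
go — violates constraint 6: word begins with /g/ → phonotactically illegal
bvre.gro — violates constraint 5: syllable 1 onset /bvr/ has 3 consonants (> 2) → phonotactically illegal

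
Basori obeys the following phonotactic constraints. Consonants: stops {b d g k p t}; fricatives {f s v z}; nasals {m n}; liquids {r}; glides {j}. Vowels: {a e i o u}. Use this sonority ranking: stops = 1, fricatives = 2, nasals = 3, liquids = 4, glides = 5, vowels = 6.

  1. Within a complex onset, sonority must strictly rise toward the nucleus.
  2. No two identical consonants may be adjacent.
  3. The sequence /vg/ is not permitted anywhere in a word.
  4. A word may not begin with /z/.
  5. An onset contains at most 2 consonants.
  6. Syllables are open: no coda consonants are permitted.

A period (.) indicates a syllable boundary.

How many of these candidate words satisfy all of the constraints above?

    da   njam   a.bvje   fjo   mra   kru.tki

da — σ1 onset /d/, coda /∅/ ok → well-formed
njam — violates constraint 6: syllable 1 coda /m/ has 1 consonant (> 0) → ill-formed
a.bvje — violates constraint 5: syllable 2 onset /bvj/ has 3 consonants (> 2) → ill-formed
fjo — σ1 onset /fj/ (2→5 rises), coda /∅/ ok → well-formed
mra — σ1 onset /mr/ (3→4 rises), coda /∅/ ok → well-formed
kru.tki — violates constraint 1: syllable 2 onset /tk/: /t/ (stop, 1) → /k/ (stop, 1) does not rise → ill-formed
Well-formed: da, fjo, mra → 3.

3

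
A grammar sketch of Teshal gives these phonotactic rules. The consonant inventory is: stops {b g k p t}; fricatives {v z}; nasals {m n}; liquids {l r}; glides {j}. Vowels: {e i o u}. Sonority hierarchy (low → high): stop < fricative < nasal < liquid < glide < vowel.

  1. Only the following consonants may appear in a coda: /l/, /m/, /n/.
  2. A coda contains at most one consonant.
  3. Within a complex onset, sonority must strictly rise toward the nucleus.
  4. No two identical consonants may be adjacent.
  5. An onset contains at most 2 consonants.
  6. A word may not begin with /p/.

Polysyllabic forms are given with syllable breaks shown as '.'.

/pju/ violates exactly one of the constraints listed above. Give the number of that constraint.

/pju/: word begins with /p/.
This is a violation of constraint 6: "A word may not begin with /p/."
The remaining constraints (1, 2, 3, 4, 5) are satisfied.

6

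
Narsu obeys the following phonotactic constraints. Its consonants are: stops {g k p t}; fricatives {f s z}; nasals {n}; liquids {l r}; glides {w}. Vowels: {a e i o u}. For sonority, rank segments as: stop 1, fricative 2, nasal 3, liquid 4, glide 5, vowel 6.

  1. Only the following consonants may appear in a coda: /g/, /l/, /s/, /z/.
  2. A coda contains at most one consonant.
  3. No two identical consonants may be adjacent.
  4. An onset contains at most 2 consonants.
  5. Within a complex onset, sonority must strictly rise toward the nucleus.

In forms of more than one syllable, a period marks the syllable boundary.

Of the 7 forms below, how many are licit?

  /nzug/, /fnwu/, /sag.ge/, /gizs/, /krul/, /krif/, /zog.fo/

/nzug/ — violates constraint 5: syllable 1 onset /nz/: /n/ (nasal, 3) → /z/ (fricative, 2) does not rise → illicit
/fnwu/ — violates constraint 4: syllable 1 onset /fnw/ has 3 consonants (> 2) → illicit
/sag.ge/ — violates constraint 3: adjacent identical consonants /gg/ → illicit
/gizs/ — violates constraint 2: syllable 1 coda /zs/ has 2 consonants (> 1) → illicit
/krul/ — σ1 onset /kr/ (1→4 rises), coda /l/ ok → licit
/krif/ — violates constraint 1: syllable 1 coda contains /f/, which is not a licensed coda consonant → illicit
/zog.fo/ — σ1 onset /z/, coda /g/ ok; σ2 onset /f/, coda /∅/ ok → licit
Licit: /krul/, /zog.fo/ → 2.

2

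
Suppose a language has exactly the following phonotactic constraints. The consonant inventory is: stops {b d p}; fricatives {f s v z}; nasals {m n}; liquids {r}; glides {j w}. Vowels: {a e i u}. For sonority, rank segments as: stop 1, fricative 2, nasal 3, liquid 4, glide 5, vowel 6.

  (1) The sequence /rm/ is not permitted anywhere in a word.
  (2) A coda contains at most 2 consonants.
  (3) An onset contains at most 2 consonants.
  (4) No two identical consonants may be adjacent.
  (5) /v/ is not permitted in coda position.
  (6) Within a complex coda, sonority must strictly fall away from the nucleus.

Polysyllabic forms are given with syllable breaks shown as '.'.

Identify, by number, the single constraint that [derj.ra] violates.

[derj.ra]: syllable 1 coda /rj/: /r/ (liquid, 4) → /j/ (glide, 5) does not fall.
This is a violation of constraint 6: "Within a complex coda, sonority must strictly fall away from the nucleus."
The remaining constraints (1, 2, 3, 4, 5) are satisfied.

6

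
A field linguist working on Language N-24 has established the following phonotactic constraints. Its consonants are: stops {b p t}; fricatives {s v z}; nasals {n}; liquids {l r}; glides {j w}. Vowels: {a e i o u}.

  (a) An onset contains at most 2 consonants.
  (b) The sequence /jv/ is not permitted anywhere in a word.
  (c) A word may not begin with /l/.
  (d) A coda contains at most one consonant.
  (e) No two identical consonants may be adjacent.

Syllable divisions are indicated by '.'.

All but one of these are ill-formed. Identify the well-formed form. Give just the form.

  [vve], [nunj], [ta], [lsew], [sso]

[vve] — violates constraint (e): adjacent identical consonants /vv/ → ill-formed
[nunj] — violates constraint (d): syllable 1 coda /nj/ has 2 consonants (> 1) → ill-formed
[ta] — σ1 onset /t/, coda /∅/ ok → well-formed
[lsew] — violates constraint (c): word begins with /l/ → ill-formed
[sso] — violates constraint (e): adjacent identical consonants /ss/ → ill-formed

[ta]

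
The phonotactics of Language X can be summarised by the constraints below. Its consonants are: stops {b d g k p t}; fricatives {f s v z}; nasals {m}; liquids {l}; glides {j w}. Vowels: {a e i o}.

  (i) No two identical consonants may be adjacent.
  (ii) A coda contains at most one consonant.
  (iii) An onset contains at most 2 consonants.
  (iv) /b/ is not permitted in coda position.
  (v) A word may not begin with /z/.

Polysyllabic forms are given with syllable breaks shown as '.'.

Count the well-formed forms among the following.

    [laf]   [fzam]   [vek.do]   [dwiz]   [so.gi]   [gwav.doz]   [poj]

[laf] — σ1 onset /l/, coda /f/ ok → well-formed
[fzam] — σ1 onset /fz/ (2C), coda /m/ ok → well-formed
[vek.do] — σ1 onset /v/, coda /k/ ok; σ2 onset /d/, coda /∅/ ok → well-formed
[dwiz] — σ1 onset /dw/ (2C), coda /z/ ok → well-formed
[so.gi] — σ1 onset /s/, coda /∅/ ok; σ2 onset /g/, coda /∅/ ok → well-formed
[gwav.doz] — σ1 onset /gw/ (2C), coda /v/ ok; σ2 onset /d/, coda /z/ ok → well-formed
[poj] — σ1 onset /p/, coda /j/ ok → well-formed
Well-formed: [laf], [fzam], [vek.do], [dwiz], [so.gi], [gwav.doz], [poj] → 7.

7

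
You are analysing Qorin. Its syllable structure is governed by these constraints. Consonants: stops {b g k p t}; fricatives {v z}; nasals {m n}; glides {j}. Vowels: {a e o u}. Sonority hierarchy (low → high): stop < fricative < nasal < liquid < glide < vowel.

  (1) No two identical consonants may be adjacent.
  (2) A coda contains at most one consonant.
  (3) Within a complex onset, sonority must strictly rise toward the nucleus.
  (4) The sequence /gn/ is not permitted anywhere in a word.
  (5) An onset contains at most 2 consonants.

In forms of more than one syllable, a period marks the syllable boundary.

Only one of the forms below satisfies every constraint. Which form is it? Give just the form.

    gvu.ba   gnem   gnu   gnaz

gvu.ba — σ1 onset /gv/ (1→2 rises), coda /∅/ ok; σ2 onset /b/, coda /∅/ ok → well-formed
gnem — violates constraint 4: contains banned sequence /gn/ → ill-formed
gnu — violates constraint 4: contains banned sequence /gn/ → ill-formed
gnaz — violates constraint 4: contains banned sequence /gn/ → ill-formed

gvu.ba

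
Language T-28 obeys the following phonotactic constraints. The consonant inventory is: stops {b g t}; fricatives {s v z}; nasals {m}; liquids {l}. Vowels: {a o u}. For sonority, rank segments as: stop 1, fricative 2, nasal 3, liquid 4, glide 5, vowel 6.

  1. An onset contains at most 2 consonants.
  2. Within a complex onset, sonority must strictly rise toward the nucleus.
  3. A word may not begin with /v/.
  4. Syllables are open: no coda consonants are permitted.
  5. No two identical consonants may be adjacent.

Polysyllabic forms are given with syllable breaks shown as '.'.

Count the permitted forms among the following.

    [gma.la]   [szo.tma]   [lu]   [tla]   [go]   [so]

[gma.la] — σ1 onset /gm/ (1→3 rises), coda /∅/ ok; σ2 onset /l/, coda /∅/ ok → permitted
[szo.tma] — violates constraint 2: syllable 1 onset /sz/: /s/ (fricative, 2) → /z/ (fricative, 2) does not rise → not permitted
[lu] — σ1 onset /l/, coda /∅/ ok → permitted
[tla] — σ1 onset /tl/ (1→4 rises), coda /∅/ ok → permitted
[go] — σ1 onset /g/, coda /∅/ ok → permitted
[so] — σ1 onset /s/, coda /∅/ ok → permitted
Permitted: [gma.la], [lu], [tla], [go], [so] → 5.

5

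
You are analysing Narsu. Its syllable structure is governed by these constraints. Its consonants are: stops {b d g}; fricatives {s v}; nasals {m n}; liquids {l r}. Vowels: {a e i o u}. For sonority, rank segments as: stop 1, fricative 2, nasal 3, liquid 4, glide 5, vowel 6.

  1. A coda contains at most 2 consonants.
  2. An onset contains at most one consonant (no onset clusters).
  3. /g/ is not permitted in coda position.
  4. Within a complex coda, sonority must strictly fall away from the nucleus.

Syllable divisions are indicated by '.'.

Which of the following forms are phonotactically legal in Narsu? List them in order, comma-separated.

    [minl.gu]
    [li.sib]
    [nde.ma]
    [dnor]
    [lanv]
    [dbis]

[minl.gu] — violates constraint 4: syllable 1 coda /nl/: /n/ (nasal, 3) → /l/ (liquid, 4) does not fall → phonotactically illegal
[li.sib] — σ1 onset /l/, coda /∅/ ok; σ2 onset /s/, coda /b/ ok → phonotactically legal
[nde.ma] — violates constraint 2: syllable 1 onset /nd/ has 2 consonants (> 1) → phonotactically illegal
[dnor] — violates constraint 2: syllable 1 onset /dn/ has 2 consonants (> 1) → phonotactically illegal
[lanv] — σ1 onset /l/, coda /nv/ (3→2 falls) ok → phonotactically legal
[dbis] — violates constraint 2: syllable 1 onset /db/ has 2 consonants (> 1) → phonotactically illegal

[li.sib], [lanv]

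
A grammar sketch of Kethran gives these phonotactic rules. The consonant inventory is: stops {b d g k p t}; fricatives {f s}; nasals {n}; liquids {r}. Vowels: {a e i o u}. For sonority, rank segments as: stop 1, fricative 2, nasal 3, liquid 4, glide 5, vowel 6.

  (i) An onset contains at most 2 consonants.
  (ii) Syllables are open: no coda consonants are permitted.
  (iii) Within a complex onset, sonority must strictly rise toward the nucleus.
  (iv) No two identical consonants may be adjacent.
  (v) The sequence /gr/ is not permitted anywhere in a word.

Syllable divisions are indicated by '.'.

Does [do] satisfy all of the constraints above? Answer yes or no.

yes

[do] — σ1 onset /d/, coda /∅/ ok → phonotactically legal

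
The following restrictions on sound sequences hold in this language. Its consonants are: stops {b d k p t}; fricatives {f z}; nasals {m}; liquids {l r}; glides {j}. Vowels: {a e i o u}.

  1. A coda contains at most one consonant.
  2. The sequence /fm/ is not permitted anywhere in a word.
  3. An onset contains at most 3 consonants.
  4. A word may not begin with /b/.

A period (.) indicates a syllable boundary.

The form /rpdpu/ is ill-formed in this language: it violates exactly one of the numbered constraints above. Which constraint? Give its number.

3

/rpdpu/: syllable 1 onset /rpdp/ has 4 consonants (> 3).
This is a violation of constraint 3: "An onset contains at most 3 consonants."
The remaining constraints (1, 2, 4) are satisfied.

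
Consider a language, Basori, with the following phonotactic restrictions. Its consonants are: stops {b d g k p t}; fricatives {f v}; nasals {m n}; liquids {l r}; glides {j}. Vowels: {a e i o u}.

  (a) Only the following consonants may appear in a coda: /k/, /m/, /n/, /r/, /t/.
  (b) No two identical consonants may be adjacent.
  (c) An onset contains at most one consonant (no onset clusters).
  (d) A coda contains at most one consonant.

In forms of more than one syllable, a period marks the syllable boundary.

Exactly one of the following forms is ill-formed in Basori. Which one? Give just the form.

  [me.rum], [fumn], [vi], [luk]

[fumn]

[me.rum] — σ1 onset /m/, coda /∅/ ok; σ2 onset /r/, coda /m/ ok → well-formed
[fumn] — violates constraint (d): syllable 1 coda /mn/ has 2 consonants (> 1) → ill-formed
[vi] — σ1 onset /v/, coda /∅/ ok → well-formed
[luk] — σ1 onset /l/, coda /k/ ok → well-formed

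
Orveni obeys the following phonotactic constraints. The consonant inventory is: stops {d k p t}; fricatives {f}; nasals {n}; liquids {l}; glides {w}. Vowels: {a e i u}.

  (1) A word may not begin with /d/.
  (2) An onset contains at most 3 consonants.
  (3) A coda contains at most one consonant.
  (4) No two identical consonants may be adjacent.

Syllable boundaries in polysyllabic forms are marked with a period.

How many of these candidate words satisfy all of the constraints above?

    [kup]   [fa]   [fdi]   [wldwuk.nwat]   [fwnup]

[kup] — σ1 onset /k/, coda /p/ ok → licit
[fa] — σ1 onset /f/, coda /∅/ ok → licit
[fdi] — σ1 onset /fd/ (2C), coda /∅/ ok → licit
[wldwuk.nwat] — violates constraint 2: syllable 1 onset /wldw/ has 4 consonants (> 3) → illicit
[fwnup] — σ1 onset /fwn/ (3C), coda /p/ ok → licit
Licit: [kup], [fa], [fdi], [fwnup] → 4.

4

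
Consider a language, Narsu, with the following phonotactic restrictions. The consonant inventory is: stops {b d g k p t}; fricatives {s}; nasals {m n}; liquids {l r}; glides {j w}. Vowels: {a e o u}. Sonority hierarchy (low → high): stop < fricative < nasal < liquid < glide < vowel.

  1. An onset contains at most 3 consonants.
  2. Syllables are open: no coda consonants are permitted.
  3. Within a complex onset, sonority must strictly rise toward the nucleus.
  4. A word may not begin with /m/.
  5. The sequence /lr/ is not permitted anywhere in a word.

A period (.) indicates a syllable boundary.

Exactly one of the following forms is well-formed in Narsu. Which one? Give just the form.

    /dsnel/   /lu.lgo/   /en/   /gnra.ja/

/gnra.ja/

/dsnel/ — violates constraint 2: syllable 1 coda /l/ has 1 consonant (> 0) → ill-formed
/lu.lgo/ — violates constraint 3: syllable 2 onset /lg/: /l/ (liquid, 4) → /g/ (stop, 1) does not rise → ill-formed
/en/ — violates constraint 2: syllable 1 coda /n/ has 1 consonant (> 0) → ill-formed
/gnra.ja/ — σ1 onset /gnr/ (1→3→4 rises), coda /∅/ ok; σ2 onset /j/, coda /∅/ ok → well-formed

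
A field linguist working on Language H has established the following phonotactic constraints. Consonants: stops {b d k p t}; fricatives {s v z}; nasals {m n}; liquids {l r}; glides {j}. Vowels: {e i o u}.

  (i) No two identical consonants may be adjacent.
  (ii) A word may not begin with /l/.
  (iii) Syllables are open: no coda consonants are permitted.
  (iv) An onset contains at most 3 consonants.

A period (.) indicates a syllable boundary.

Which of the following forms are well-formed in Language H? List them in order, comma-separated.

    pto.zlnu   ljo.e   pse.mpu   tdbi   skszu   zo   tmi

pto.zlnu, pse.mpu, tdbi, zo, tmi

pto.zlnu — σ1 onset /pt/ (2C), coda /∅/ ok; σ2 onset /zln/ (3C), coda /∅/ ok → well-formed
ljo.e — violates constraint (ii): word begins with /l/ → ill-formed
pse.mpu — σ1 onset /ps/ (2C), coda /∅/ ok; σ2 onset /mp/ (2C), coda /∅/ ok → well-formed
tdbi — σ1 onset /tdb/ (3C), coda /∅/ ok → well-formed
skszu — violates constraint (iv): syllable 1 onset /sksz/ has 4 consonants (> 3) → ill-formed
zo — σ1 onset /z/, coda /∅/ ok → well-formed
tmi — σ1 onset /tm/ (2C), coda /∅/ ok → well-formed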